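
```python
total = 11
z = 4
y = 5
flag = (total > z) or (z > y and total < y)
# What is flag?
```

Trace:
`total = 11` → total = 11
`z = 4` → z = 4
`y = 5` → y = 5
`flag = (total > z) or (z > y and total < y)` → flag = True
So flag = True

Answer: True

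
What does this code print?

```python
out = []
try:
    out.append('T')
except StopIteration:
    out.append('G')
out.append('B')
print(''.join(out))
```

Execution trace: 'T' (try body, no exception) → 'B' (after the try/except). Output: TB

Answer: TB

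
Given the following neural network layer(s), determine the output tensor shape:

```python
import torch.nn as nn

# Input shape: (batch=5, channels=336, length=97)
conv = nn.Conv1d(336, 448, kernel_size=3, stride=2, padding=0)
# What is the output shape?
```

Input: (5, 336, 97) -> Output: (5, 448, 48)

Answer: (5, 448, 48)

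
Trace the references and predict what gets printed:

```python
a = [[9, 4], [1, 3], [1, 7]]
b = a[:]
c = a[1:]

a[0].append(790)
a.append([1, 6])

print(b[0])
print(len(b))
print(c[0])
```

Key concept: slice with nested mutation.
Step by step:
`a = [[9, 4], [1, 3], [1, 7]]` → a = [[9, 4], [1, 3], [1, 7]]
`b = a[:]` → b = [[9, 4], [1, 3], [1, 7]]
`c = a[1:]` → c = [[1, 3], [1, 7]]
`a[0].append(790)` → a = [[9, 4, 790], [1, 3], [1, 7]]; b = [[9, 4, 790], [1, 3], [1, 7]]
`a.append([1, 6])` → a = [[9, 4, 790], [1, 3], [1, 7], [1, 6]]
`print(b[0])` → prints [9, 4, 790]
`print(len(b))` → prints 3
`print(c[0])` → prints [1, 3]

Answer:
[9, 4, 790]
3
[1, 3]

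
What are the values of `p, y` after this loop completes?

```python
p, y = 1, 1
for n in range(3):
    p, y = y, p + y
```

Fibonacci: after 3 iterations
`p, y` takes the values: (1, 1) → (1, 2) → (2, 3) → (3, 5)

Answer: 3, 5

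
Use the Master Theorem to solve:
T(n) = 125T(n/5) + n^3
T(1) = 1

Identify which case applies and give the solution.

a=125, b=5, f(n)=n^3. log_5(125) = 3. Since c=3 = 3, Case 2 applies: T(n) = Θ(n^log_b(a) · log n) = O(n^3 log n).

Answer: O(n^3 log n) - Case 2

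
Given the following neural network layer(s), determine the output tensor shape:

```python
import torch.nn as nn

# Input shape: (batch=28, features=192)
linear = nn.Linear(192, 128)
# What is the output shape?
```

Input: (28, 192) -> Output: (28, 128)

Answer: (28, 128)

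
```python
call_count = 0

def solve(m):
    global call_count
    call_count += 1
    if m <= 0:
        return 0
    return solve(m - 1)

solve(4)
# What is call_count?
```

Linear recursion stepping by 1: 5 calls from m=4 down to ≤0.

Answer: 5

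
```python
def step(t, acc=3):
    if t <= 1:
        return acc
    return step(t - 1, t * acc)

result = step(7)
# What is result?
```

Accumulator trace (n, acc): (7, 3) -> (6, 21) -> (5, 126) -> (4, 630) -> (3, 2520) -> (2, 7560) -> (1, 15120) -> return 15120

Answer: 15120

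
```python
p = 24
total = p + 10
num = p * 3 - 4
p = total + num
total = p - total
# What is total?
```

Trace:
`p = 24` → p = 24
`total = p + 10` → total = 34
`num = p * 3 - 4` → num = 68
`p = total + num` → p = 102
`total = p - total` → total = 68
So total = 68

Answer: 68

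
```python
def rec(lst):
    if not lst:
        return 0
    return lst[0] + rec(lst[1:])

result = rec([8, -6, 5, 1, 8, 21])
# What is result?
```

8 + (-6) + 5 + 1 + 8 + 21 + 0 = 37

Answer: 37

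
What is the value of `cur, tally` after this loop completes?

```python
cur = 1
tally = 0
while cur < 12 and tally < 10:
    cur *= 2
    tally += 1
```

Double until >= 12 or 10 iterations
`cur, tally` takes the values: (1, 0) → (2, 0) → (2, 1) → (4, 1) → (4, 2) → (8, 2) → (8, 3) → (16, 3) → (16, 4)

Answer: 16, 4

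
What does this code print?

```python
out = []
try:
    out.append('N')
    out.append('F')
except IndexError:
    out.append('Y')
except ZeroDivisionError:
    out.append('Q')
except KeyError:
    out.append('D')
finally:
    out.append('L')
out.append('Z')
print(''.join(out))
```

Execution trace: 'N' (try body) → 'F' (try body, no exception) → 'L' (finally) → 'Z' (after the try/except). Output: NFLZ

Answer: NFLZ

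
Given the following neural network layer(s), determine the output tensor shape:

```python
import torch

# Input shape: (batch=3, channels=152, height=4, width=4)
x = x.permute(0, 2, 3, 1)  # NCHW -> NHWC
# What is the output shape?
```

Input: (3, 152, 4, 4) -> Output: (3, 4, 4, 152)

Answer: (3, 4, 4, 152)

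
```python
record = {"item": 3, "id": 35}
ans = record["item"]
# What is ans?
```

Trace:
`record = {"item": 3, "id": 35}` → record = {'item': 3, 'id': 35}
`ans = record["item"]` → ans = 3
So ans = 3

Answer: 3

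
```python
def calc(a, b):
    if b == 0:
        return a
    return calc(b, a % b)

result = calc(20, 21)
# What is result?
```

calc(20, 21) -> calc(21, 20) -> calc(20, 1) -> calc(1, 0) -> 1

Answer: 1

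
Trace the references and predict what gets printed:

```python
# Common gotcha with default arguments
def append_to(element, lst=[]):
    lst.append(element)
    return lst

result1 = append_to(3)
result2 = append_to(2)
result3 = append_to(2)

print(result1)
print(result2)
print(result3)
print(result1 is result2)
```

Key concept: mutable default argument gotcha.
Step by step:
`result1 = append_to(3)` → result1 = [3]
`result2 = append_to(2)` → result1 = [3, 2] (same object as result2); result2 = [3, 2] (same object as result1)
`result3 = append_to(2)` → result1 = [3, 2, 2] (same object as result2, result3); result2 = [3, 2, 2] (same object as result1, result3); result3 = [3, 2, 2] (same object as result1, result2)
`print(result1)` → prints [3, 2, 2]
`print(result2)` → prints [3, 2, 2]
`print(result3)` → prints [3, 2, 2]
`print(result1 is result2)` → prints True

Answer:
[3, 2, 2]
[3, 2, 2]
[3, 2, 2]
True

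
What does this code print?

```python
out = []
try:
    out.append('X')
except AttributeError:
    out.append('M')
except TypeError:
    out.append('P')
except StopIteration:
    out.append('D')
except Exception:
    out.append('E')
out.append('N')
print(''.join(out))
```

Execution trace: 'X' (try body, no exception) → 'N' (after the try/except). Output: XN

Answer: XN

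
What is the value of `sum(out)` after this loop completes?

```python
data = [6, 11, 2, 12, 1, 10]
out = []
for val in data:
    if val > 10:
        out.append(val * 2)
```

Sum of doubled values > 10
`out` takes the values: [] → [22] → [22, 24]
So `sum(out)` = 46

Answer: 46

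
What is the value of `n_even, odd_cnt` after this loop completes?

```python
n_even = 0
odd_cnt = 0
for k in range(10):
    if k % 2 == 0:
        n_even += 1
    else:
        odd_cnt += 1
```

Count evens and odds in range(10)
`n_even, odd_cnt` takes the values: (0, 0) → (1, 0) → (1, 1) → (2, 1) → (2, 2) → (3, 2) → (3, 3) → (4, 3) → (4, 4) → (5, 4) → (5, 5)

Answer: 5, 5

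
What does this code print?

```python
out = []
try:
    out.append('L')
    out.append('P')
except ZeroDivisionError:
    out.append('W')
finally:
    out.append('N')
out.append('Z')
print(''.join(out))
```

Execution trace: 'L' (try body) → 'P' (try body, no exception) → 'N' (finally) → 'Z' (after the try/except). Output: LPNZ

Answer: LPNZ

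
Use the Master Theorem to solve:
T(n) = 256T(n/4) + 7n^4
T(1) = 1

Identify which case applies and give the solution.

a=256, b=4, f(n)=7n^4. log_4(256) = 4. Since c=4 = 4, Case 2 applies: T(n) = Θ(n^log_b(a) · log n) = O(n^4 log n).

Answer: O(n^4 log n) - Case 2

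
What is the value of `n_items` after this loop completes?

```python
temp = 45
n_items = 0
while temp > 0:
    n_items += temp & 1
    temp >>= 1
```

Count set bits in 45 (binary: 0b101101)
`n_items` takes the values: 0 → 1 → 2 → 3 → 4

Answer: 4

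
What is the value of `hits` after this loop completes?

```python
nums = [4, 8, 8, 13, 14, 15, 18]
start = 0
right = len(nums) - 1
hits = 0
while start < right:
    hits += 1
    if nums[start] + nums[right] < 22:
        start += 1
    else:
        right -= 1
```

Steps to find pair summing to 22
`hits` takes the values: 0 → 1 → 2 → 3 → 4 → 5 → 6

Answer: 6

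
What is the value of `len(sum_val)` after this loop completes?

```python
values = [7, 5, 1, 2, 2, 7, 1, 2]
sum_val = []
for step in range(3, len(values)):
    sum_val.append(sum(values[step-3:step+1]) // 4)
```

Number of 4-element averages
`sum_val` takes the values: [] → [3] → [3, 2] → [3, 2, 3] → [3, 2, 3, 3] → [3, 2, 3, 3, 3]
So `len(sum_val)` = 5

Answer: 5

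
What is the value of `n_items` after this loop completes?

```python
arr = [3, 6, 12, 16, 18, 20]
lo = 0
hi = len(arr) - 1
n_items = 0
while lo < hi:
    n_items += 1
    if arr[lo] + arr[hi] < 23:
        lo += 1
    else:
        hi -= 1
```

Steps to find pair summing to 23
`n_items` takes the values: 0 → 1 → 2 → 3 → 4 → 5

Answer: 5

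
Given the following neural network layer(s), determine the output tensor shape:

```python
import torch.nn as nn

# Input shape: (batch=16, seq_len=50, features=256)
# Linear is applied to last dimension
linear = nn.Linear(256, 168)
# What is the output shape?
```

Input: (16, 50, 256) -> Output: (16, 50, 168)

Answer: (16, 50, 168)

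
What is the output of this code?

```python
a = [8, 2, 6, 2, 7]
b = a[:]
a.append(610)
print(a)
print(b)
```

Key concept: slice [:] creates copy.
Step by step:
`a = [8, 2, 6, 2, 7]` → a = [8, 2, 6, 2, 7]
`b = a[:]` → b = [8, 2, 6, 2, 7]
`a.append(610)` → a = [8, 2, 6, 2, 7, 610]
`print(a)` → prints [8, 2, 6, 2, 7, 610]
`print(b)` → prints [8, 2, 6, 2, 7]

Answer:
[8, 2, 6, 2, 7, 610]
[8, 2, 6, 2, 7]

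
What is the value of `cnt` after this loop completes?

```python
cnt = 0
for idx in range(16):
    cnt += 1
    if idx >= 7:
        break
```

Loop breaks when idx reaches 7, cnt is 8
`cnt` takes the values: 0 → 1 → 2 → 3 → 4 → 5 → 6 → 7 → 8

Answer: 8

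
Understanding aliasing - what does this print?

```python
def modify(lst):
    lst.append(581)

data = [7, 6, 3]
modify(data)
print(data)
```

Key concept: function modifies passed list.
Step by step:
`data = [7, 6, 3]` → data = [7, 6, 3]
`modify(data)` → data = [7, 6, 3, 581]
`print(data)` → prints [7, 6, 3, 581]

Answer: [7, 6, 3, 581]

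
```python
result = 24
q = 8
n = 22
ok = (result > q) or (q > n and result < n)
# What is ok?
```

Trace:
`result = 24` → result = 24
`q = 8` → q = 8
`n = 22` → n = 22
`ok = (result > q) or (q > n and result < n)` → ok = True
So ok = True

Answer: True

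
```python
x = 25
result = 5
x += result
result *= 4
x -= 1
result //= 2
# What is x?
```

Trace:
`x = 25` → x = 25
`result = 5` → result = 5
`x += result` → x = 30
`result *= 4` → result = 20
`x -= 1` → x = 29
`result //= 2` → result = 10
So x = 29

Answer: 29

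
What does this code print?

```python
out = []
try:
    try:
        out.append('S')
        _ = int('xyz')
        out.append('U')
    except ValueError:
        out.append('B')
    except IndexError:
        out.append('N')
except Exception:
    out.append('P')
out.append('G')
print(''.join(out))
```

Execution trace: 'S' (inner try body) → 'B' (inner except ValueError) → 'G' (after the try/except). Output: SBG

Answer: SBG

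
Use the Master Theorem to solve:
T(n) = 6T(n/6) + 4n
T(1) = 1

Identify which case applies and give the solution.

a=6, b=6, f(n)=4n. log_6(6) = 1. Since c=1 = 1, Case 2 applies: T(n) = Θ(n^log_b(a) · log n) = O(n log n).

Answer: O(n log n) - Case 2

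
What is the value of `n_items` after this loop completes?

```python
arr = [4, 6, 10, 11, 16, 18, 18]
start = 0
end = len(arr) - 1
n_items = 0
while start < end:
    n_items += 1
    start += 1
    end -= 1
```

Iterations until pointers meet (list length 7)
`n_items` takes the values: 0 → 1 → 2 → 3

Answer: 3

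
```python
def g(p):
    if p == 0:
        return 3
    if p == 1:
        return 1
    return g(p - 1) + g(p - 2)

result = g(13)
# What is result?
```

Build up from base cases: g(0)=3, g(1)=1, g(2)=4, g(3)=5, g(4)=9, g(5)=14, g(6)=23, ..., g(13)=665

Answer: 665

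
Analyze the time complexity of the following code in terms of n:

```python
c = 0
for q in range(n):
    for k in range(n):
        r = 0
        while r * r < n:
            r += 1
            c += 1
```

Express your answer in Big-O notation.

Each loop level contributes: n × n × √n. Multiplying the contributions gives O(n^2√n).

Answer: O(n^2√n)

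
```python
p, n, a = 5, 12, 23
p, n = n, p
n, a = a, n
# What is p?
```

Trace:
`p, n, a = 5, 12, 23` → p = 5; n = 12; a = 23
`p, n = n, p` → p = 12; n = 5
`n, a = a, n` → n = 23; a = 5
So p = 12

Answer: 12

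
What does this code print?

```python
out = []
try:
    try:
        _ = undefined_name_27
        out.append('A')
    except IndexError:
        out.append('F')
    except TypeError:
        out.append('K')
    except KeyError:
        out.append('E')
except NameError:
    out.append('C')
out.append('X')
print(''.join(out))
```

Execution trace: 'C' (outer except NameError) → 'X' (after the try/except). Output: CX

Answer: CX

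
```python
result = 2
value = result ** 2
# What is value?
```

Trace:
`result = 2` → result = 2
`value = result ** 2` → value = 4
So value = 4

Answer: 4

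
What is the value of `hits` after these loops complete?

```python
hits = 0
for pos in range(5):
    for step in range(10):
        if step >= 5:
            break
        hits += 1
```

Inner breaks at 5, outer runs 5 times
`hits` takes the values: 0 → 1 → 2 → 3 → 4 → 5 → 6 → 7 → 8 → 9 → 10 → 11 → 12 → 13 → 14 → 15 → 16 → 17 → 18 → 19 → 20 → 21 → 22 → 23 → 24 → 25

Answer: 25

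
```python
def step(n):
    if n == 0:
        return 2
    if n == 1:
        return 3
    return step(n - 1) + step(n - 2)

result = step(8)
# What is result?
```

Build up from base cases: step(0)=2, step(1)=3, step(2)=5, step(3)=8, step(4)=13, step(5)=21, step(6)=34, ..., step(8)=89

Answer: 89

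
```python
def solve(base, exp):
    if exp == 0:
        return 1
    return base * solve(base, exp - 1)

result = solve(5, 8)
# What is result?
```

solve(5, 8) = 5 * 5 * 5 * 5 * 5 * 5 * 5 * 5 = 390625

Answer: 390625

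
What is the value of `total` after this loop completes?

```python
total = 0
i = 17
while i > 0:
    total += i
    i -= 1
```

Sum 17 down to 1
`total` takes the values: 0 → 17 → 33 → 48 → 62 → 75 → 87 → 98 → 108 → 117 → 125 → 132 → 138 → 143 → 147 → 150 → 152 → 153

Answer: 153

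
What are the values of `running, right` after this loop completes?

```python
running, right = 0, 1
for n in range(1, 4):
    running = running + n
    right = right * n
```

Sum and factorial of 1 to 3
`running, right` takes the values: (0, 1) → (1, 1) → (3, 1) → (3, 2) → (6, 2) → (6, 6)

Answer: 6, 6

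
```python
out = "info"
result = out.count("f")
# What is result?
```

Trace:
`out = "info"` → out = 'info'
`result = out.count("f")` → result = 1
So result = 1

Answer: 1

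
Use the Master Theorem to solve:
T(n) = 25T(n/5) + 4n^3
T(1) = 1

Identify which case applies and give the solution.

a=25, b=5, f(n)=4n^3. log_5(25) = 2. Since c=3 > 2 and the regularity condition holds (25(n/5)^3 = (25/5^3)n^3 with 25/5^3 < 1), Case 3 applies: T(n) = Θ(f(n)) = O(n^3).

Answer: O(n^3) - Case 3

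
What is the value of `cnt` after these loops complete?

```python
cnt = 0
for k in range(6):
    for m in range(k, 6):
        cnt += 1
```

Upper triangle: 6 + 5 + ... + 1
`cnt` takes the values: 0 → 1 → 2 → 3 → 4 → 5 → 6 → 7 → 8 → 9 → 10 → 11 → 12 → 13 → 14 → 15 → 16 → 17 → 18 → 19 → 20 → 21

Answer: 21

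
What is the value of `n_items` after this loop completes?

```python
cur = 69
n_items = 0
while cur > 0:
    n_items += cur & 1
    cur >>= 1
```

Count set bits in 69 (binary: 0b1000101)
`n_items` takes the values: 0 → 1 → 2 → 3

Answer: 3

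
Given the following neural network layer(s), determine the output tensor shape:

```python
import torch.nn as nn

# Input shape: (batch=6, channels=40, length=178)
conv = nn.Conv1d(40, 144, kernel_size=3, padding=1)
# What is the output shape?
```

Input: (6, 40, 178) -> Output: (6, 144, 178)

Answer: (6, 144, 178)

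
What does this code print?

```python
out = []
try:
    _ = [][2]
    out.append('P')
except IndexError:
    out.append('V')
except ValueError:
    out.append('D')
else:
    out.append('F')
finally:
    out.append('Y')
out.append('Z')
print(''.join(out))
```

Execution trace: 'V' (except IndexError) → 'Y' (finally) → 'Z' (after the try/except). Output: VYZ

Answer: VYZ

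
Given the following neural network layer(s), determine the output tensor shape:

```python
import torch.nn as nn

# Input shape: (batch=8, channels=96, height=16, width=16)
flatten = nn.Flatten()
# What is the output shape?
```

Input: (8, 96, 16, 16) -> Output: (8, 24576)

Answer: (8, 24576)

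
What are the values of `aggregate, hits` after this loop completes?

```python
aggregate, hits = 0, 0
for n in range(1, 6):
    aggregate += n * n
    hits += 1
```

Sum of squares and count
`aggregate, hits` takes the values: (0, 0) → (1, 0) → (1, 1) → (5, 1) → (5, 2) → (14, 2) → (14, 3) → (30, 3) → (30, 4) → (55, 4) → (55, 5)

Answer: 55, 5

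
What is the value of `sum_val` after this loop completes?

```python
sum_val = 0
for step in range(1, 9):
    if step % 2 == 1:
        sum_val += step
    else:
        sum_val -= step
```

Add odd, subtract even
`sum_val` takes the values: 0 → 1 → -1 → 2 → -2 → 3 → -3 → 4 → -4

Answer: -4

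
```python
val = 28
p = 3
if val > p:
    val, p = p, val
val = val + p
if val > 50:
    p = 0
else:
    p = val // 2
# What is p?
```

Trace:
`val = 28` → val = 28
`p = 3` → p = 3
`if val > p: ...` → val > p is True → val = 3; p = 28
`val = val + p` → val = 31
`if val > 50: ...` → val > 50 is False, take else branch → p = 15
So p = 15

Answer: 15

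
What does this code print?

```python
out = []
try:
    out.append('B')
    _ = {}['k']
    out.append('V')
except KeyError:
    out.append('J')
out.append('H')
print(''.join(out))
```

Execution trace: 'B' (try body) → 'J' (except KeyError) → 'H' (after the try/except). Output: BJH

Answer: BJH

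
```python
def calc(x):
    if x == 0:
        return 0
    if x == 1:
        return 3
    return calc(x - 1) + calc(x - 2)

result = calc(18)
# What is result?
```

Build up from base cases: calc(0)=0, calc(1)=3, calc(2)=3, calc(3)=6, calc(4)=9, calc(5)=15, calc(6)=24, ..., calc(18)=7752

Answer: 7752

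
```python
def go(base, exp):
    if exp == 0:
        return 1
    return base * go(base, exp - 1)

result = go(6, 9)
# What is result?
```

go(6, 9) = 6 * 6 * 6 * 6 * 6 * 6 * 6 * 6 * 6 = 10077696

Answer: 10077696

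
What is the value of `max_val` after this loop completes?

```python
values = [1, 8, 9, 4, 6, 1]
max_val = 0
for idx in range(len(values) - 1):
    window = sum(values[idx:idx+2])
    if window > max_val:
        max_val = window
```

Max sum of 2-element window in [1, 8, 9, 4, 6, 1]
`max_val` takes the values: 0 → 9 → 17

Answer: 17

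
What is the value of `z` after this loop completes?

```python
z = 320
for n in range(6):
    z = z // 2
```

Halve 6 times: 320 // 2^6 = 5
`z` takes the values: 320 → 160 → 80 → 40 → 20 → 10 → 5

Answer: 5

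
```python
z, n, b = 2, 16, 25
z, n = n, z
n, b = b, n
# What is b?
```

Trace:
`z, n, b = 2, 16, 25` → z = 2; n = 16; b = 25
`z, n = n, z` → z = 16; n = 2
`n, b = b, n` → n = 25; b = 2
So b = 2

Answer: 2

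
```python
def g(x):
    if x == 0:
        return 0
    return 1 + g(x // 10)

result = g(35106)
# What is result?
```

Count of digits of 35106: 5

Answer: 5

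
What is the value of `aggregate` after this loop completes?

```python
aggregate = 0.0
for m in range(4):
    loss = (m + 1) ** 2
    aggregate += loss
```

Sum of squared losses 1² + 2² + ... + 4²
`aggregate` takes the values: 0.0 → 1.0 → 5.0 → 14.0 → 30.0

Answer: 30.0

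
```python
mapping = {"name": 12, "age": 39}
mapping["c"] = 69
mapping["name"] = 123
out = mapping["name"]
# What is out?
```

Trace:
`mapping = {"name": 12, "age": 39}` → mapping = {'name': 12, 'age': 39}
`mapping["c"] = 69` → mapping = {'name': 12, 'age': 39, 'c': 69}
`mapping["name"] = 123` → mapping = {'name': 123, 'age': 39, 'c': 69}
`out = mapping["name"]` → out = 123
So out = 123

Answer: 123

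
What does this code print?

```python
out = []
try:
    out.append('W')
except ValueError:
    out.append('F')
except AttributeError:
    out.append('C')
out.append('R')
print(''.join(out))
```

Execution trace: 'W' (try body, no exception) → 'R' (after the try/except). Output: WR

Answer: WR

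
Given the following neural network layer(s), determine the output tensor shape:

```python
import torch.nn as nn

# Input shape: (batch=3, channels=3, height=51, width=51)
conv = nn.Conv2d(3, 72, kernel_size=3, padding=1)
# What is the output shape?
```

Input: (3, 3, 51, 51) -> Output: (3, 72, 51, 51)

Answer: (3, 72, 51, 51)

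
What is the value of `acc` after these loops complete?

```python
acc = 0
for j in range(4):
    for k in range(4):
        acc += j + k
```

Sum of all j+k for j,k in 4x4
`acc` takes the values: 0 → 1 → 3 → 6 → 7 → 9 → 12 → 16 → 18 → 21 → 25 → 30 → 33 → 37 → 42 → 48

Answer: 48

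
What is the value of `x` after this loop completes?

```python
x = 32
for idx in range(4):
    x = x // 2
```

Halve 4 times: 32 // 2^4 = 2
`x` takes the values: 32 → 16 → 8 → 4 → 2

Answer: 2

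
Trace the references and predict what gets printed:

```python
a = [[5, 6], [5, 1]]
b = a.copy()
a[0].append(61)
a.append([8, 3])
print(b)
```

Key concept: shallow copy with nested lists.
Step by step:
`a = [[5, 6], [5, 1]]` → a = [[5, 6], [5, 1]]
`b = a.copy()` → b = [[5, 6], [5, 1]]
`a[0].append(61)` → a = [[5, 6, 61], [5, 1]]; b = [[5, 6, 61], [5, 1]]
`a.append([8, 3])` → a = [[5, 6, 61], [5, 1], [8, 3]]
`print(b)` → prints [[5, 6, 61], [5, 1]]

Answer: [[5, 6, 61], [5, 1]]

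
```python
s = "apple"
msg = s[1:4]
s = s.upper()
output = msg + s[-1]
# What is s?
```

Trace:
`s = "apple"` → s = 'apple'
`msg = s[1:4]` → msg = 'ppl'
`s = s.upper()` → s = 'APPLE'
`output = msg + s[-1]` → output = 'pplE'
So s = 'APPLE'

Answer: 'APPLE'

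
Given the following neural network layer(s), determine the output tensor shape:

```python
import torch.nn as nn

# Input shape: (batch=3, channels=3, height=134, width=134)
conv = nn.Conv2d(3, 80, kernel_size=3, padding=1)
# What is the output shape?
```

Input: (3, 3, 134, 134) -> Output: (3, 80, 134, 134)

Answer: (3, 80, 134, 134)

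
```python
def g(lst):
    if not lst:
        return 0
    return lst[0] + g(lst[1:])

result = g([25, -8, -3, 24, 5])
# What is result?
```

25 + (-8) + (-3) + 24 + 5 + 0 = 43

Answer: 43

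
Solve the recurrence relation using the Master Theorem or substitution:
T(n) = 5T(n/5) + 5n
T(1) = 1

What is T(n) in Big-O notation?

By Master Theorem: a=5, b=5, f(n)=5n. Since log_5(5) = 1 and f(n) = Θ(n^1), Case 2 applies. T(n) = O(n log n).

Answer: O(n log n)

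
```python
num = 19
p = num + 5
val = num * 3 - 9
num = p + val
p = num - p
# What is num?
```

Trace:
`num = 19` → num = 19
`p = num + 5` → p = 24
`val = num * 3 - 9` → val = 48
`num = p + val` → num = 72
`p = num - p` → p = 48
So num = 72

Answer: 72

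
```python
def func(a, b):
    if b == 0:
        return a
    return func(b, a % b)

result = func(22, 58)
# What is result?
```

func(22, 58) -> func(58, 22) -> func(22, 14) -> func(14, 8) -> func(8, 6) -> func(6, 2) -> func(2, 0) -> 2

Answer: 2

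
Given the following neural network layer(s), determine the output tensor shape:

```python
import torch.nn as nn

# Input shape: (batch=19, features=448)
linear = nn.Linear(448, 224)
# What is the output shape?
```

Input: (19, 448) -> Output: (19, 224)

Answer: (19, 224)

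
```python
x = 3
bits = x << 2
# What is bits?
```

Trace:
`x = 3` → x = 3
`bits = x << 2` → bits = 12
So bits = 12

Answer: 12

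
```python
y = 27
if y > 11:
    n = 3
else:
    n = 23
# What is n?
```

Trace:
`y = 27` → y = 27
`if y > 11: ...` → y > 11 is True → n = 3
So n = 3

Answer: 3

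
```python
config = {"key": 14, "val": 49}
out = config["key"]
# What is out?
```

Trace:
`config = {"key": 14, "val": 49}` → config = {'key': 14, 'val': 49}
`out = config["key"]` → out = 14
So out = 14

Answer: 14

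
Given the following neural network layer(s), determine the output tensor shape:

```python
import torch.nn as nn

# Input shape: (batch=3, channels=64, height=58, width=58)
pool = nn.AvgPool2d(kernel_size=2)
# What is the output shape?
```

Input: (3, 64, 58, 58) -> Output: (3, 64, 29, 29)

Answer: (3, 64, 29, 29)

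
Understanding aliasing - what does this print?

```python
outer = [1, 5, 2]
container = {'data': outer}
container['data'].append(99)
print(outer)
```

Key concept: dict holds reference to list.
Step by step:
`outer = [1, 5, 2]` → outer = [1, 5, 2]
`container = {'data': outer}` → container = {'data': [1, 5, 2]}
`container['data'].append(99)` → outer = [1, 5, 2, 99]; container = {'data': [1, 5, 2, 99]}
`print(outer)` → prints [1, 5, 2, 99]

Answer: [1, 5, 2, 99]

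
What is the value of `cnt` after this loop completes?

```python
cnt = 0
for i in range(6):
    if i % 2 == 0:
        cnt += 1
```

Count numbers divisible by 2 in range(6)
`cnt` takes the values: 0 → 1 → 2 → 3

Answer: 3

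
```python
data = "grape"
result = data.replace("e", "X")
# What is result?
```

Trace:
`data = "grape"` → data = 'grape'
`result = data.replace("e", "X")` → result = 'grapX'
So result = 'grapX'

Answer: 'grapX'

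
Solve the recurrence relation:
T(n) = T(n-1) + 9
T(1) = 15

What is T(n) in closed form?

Unrolling: T(n) = T(1) + 9·(n-1) = 15 + 9(n-1) = 9n + 6.

Answer: T(n) = 9n + 6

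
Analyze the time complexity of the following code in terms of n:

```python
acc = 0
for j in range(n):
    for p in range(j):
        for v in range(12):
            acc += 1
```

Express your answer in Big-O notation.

Each loop level contributes: n × n × 1. Multiplying the contributions gives O(n^2).

Answer: O(n^2)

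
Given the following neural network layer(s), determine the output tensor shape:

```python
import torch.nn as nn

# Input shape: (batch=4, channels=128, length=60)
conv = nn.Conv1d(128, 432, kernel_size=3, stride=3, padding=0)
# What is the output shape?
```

Input: (4, 128, 60) -> Output: (4, 432, 20)

Answer: (4, 432, 20)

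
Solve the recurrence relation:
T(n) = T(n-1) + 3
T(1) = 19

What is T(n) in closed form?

Unrolling: T(n) = T(1) + 3·(n-1) = 19 + 3(n-1) = 3n + 16.

Answer: T(n) = 3n + 16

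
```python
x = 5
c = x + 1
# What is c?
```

Trace:
`x = 5` → x = 5
`c = x + 1` → c = 6
So c = 6

Answer: 6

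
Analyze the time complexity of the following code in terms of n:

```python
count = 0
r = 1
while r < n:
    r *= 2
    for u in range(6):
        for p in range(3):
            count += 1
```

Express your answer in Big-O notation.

Each loop level contributes: log n × 1 × 1. Multiplying the contributions gives O(log n).

Answer: O(log n)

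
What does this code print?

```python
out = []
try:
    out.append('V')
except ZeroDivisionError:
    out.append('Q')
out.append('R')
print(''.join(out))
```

Execution trace: 'V' (try body, no exception) → 'R' (after the try/except). Output: VR

Answer: VR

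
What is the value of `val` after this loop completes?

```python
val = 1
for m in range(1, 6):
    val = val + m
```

Start at 1, add 1 through 5
`val` takes the values: 1 → 2 → 4 → 7 → 11 → 16

Answer: 16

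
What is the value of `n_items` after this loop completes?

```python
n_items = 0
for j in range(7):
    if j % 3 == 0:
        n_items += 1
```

Count numbers divisible by 3 in range(7)
`n_items` takes the values: 0 → 1 → 2 → 3

Answer: 3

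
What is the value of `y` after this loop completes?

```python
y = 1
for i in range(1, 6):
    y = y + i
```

Start at 1, add 1 through 5
`y` takes the values: 1 → 2 → 4 → 7 → 11 → 16

Answer: 16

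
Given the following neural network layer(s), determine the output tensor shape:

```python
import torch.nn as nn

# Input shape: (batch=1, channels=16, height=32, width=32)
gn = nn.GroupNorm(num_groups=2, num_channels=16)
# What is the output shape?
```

Input: (1, 16, 32, 32) -> Output: (1, 16, 32, 32)

Answer: (1, 16, 32, 32)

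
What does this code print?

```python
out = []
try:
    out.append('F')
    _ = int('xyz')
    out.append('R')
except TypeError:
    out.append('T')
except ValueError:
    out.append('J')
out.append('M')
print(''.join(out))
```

Execution trace: 'F' (try body) → 'J' (except ValueError) → 'M' (after the try/except). Output: FJM

Answer: FJM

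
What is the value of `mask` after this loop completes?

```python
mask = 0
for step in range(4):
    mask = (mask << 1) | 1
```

Build 4 consecutive 1-bits: 0b1111
`mask` takes the values: 0 → 1 → 3 → 7 → 15

Answer: 15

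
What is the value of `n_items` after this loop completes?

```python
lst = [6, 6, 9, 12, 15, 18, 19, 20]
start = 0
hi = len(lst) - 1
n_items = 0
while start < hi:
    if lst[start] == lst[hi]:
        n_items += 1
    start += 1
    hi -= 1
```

Count matching pairs from ends
`n_items` takes the values: 0

Answer: 0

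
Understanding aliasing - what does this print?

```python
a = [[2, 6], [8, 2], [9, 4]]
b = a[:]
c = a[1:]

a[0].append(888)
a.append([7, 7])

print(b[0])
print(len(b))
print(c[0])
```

Key concept: slice with nested mutation.
Step by step:
`a = [[2, 6], [8, 2], [9, 4]]` → a = [[2, 6], [8, 2], [9, 4]]
`b = a[:]` → b = [[2, 6], [8, 2], [9, 4]]
`c = a[1:]` → c = [[8, 2], [9, 4]]
`a[0].append(888)` → a = [[2, 6, 888], [8, 2], [9, 4]]; b = [[2, 6, 888], [8, 2], [9, 4]]
`a.append([7, 7])` → a = [[2, 6, 888], [8, 2], [9, 4], [7, 7]]
`print(b[0])` → prints [2, 6, 888]
`print(len(b))` → prints 3
`print(c[0])` → prints [8, 2]

Answer:
[2, 6, 888]
3
[8, 2]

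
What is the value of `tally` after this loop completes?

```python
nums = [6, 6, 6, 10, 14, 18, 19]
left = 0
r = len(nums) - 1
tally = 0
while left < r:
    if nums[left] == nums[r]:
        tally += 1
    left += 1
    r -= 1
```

Count matching pairs from ends
`tally` takes the values: 0

Answer: 0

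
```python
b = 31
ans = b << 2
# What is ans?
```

Trace:
`b = 31` → b = 31
`ans = b << 2` → ans = 124
So ans = 124

Answer: 124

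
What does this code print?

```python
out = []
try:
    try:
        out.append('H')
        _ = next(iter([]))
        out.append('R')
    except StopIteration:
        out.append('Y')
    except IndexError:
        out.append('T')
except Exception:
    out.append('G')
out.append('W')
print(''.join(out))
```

Execution trace: 'H' (inner try body) → 'Y' (inner except StopIteration) → 'W' (after the try/except). Output: HYW

Answer: HYW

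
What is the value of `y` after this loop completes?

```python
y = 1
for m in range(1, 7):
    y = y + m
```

Start at 1, add 1 through 6
`y` takes the values: 1 → 2 → 4 → 7 → 11 → 16 → 22

Answer: 22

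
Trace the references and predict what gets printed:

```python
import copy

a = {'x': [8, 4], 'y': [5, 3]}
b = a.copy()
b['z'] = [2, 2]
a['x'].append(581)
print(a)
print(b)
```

Key concept: shallow copy of dict with mutable values.
Step by step:
`a = {'x': [8, 4], 'y': [5, 3]}` → a = {'x': [8, 4], 'y': [5, 3]}
`b = a.copy()` → b = {'x': [8, 4], 'y': [5, 3]}
`b['z'] = [2, 2]` → b = {'x': [8, 4], 'y': [5, 3], 'z': [2, 2]}
`a['x'].append(581)` → a = {'x': [8, 4, 581], 'y': [5, 3]}; b = {'x': [8, 4, 581], 'y': [5, 3], 'z': [2, 2]}
`print(a)` → prints {'x': [8, 4, 581], 'y': [5, 3]}
`print(b)` → prints {'x': [8, 4, 581], 'y': [5, 3], 'z': [2, 2]}

Answer:
{'x': [8, 4, 581], 'y': [5, 3]}
{'x': [8, 4, 581], 'y': [5, 3], 'z': [2, 2]}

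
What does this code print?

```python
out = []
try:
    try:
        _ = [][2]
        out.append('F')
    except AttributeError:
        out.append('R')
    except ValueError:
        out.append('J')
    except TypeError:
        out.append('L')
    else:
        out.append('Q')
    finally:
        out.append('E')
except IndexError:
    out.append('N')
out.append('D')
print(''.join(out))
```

Execution trace: 'E' (finally) → 'N' (outer except IndexError) → 'D' (after the try/except). Output: END

Answer: END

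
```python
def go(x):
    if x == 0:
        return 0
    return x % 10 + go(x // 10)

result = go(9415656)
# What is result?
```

Sum of digits of 9415656: 6 + 5 + 6 + 5 + 1 + 4 + 9 = 36

Answer: 36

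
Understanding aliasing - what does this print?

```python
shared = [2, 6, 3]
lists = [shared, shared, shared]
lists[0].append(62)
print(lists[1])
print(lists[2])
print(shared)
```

Key concept: list of same reference.
Step by step:
`shared = [2, 6, 3]` → shared = [2, 6, 3]
`lists = [shared, shared, shared]` → lists = [[2, 6, 3], [2, 6, 3], [2, 6, 3]]
`lists[0].append(62)` → shared = [2, 6, 3, 62]; lists = [[2, 6, 3, 62], [2, 6, 3, 62], [2, 6, 3, 62]]
`print(lists[1])` → prints [2, 6, 3, 62]
`print(lists[2])` → prints [2, 6, 3, 62]
`print(shared)` → prints [2, 6, 3, 62]

Answer:
[2, 6, 3, 62]
[2, 6, 3, 62]
[2, 6, 3, 62]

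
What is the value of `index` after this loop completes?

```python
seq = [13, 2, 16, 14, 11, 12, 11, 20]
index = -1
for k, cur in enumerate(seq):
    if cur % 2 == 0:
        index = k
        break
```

First even number index in [13, 2, 16, 14, 11, 12, 11, 20]
`index` takes the values: -1 → 1

Answer: 1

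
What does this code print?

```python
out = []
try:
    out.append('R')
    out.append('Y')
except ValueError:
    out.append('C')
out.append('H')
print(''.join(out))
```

Execution trace: 'R' (try body) → 'Y' (try body, no exception) → 'H' (after the try/except). Output: RYH

Answer: RYH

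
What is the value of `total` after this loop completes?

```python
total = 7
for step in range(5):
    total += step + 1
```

Start at 7, add 1 to 5 = 22
`total` takes the values: 7 → 8 → 10 → 13 → 17 → 22

Answer: 22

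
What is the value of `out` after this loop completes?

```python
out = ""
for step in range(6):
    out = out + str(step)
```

Concatenate digits 0 to 5
`out` takes the values: "" → "0" → "01" → "012" → "0123" → "01234" → "012345"

Answer: "012345"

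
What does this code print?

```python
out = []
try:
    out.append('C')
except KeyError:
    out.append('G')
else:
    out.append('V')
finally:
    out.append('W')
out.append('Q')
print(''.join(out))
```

Execution trace: 'C' (try body, no exception) → 'V' (else) → 'W' (finally) → 'Q' (after the try/except). Output: CVWQ

Answer: CVWQ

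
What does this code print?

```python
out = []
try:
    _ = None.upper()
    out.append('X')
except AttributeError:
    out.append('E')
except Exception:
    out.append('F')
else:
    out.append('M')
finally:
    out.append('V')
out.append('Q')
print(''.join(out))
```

Execution trace: 'E' (except AttributeError) → 'V' (finally) → 'Q' (after the try/except). Output: EVQ

Answer: EVQ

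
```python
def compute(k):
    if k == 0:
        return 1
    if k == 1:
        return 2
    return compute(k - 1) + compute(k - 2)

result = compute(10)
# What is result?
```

Build up from base cases: compute(0)=1, compute(1)=2, compute(2)=3, compute(3)=5, compute(4)=8, compute(5)=13, compute(6)=21, ..., compute(10)=144

Answer: 144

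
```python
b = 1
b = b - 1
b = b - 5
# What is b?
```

Trace:
`b = 1` → b = 1
`b = b - 1` → b = 0
`b = b - 5` → b = -5
So b = -5

Answer: -5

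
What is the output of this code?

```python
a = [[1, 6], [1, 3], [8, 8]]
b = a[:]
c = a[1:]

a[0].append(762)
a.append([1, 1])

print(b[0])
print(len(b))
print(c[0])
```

Key concept: slice with nested mutation.
Step by step:
`a = [[1, 6], [1, 3], [8, 8]]` → a = [[1, 6], [1, 3], [8, 8]]
`b = a[:]` → b = [[1, 6], [1, 3], [8, 8]]
`c = a[1:]` → c = [[1, 3], [8, 8]]
`a[0].append(762)` → a = [[1, 6, 762], [1, 3], [8, 8]]; b = [[1, 6, 762], [1, 3], [8, 8]]
`a.append([1, 1])` → a = [[1, 6, 762], [1, 3], [8, 8], [1, 1]]
`print(b[0])` → prints [1, 6, 762]
`print(len(b))` → prints 3
`print(c[0])` → prints [1, 3]

Answer:
[1, 6, 762]
3
[1, 3]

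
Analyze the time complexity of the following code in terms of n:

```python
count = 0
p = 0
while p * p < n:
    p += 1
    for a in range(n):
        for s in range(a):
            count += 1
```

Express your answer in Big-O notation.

Each loop level contributes: √n × n × n. Multiplying the contributions gives O(n^2√n).

Answer: O(n^2√n)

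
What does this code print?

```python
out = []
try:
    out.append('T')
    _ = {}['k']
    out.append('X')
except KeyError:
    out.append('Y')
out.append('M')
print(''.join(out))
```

Execution trace: 'T' (try body) → 'Y' (except KeyError) → 'M' (after the try/except). Output: TYM

Answer: TYM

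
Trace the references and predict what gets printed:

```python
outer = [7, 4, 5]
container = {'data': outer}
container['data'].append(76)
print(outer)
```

Key concept: dict holds reference to list.
Step by step:
`outer = [7, 4, 5]` → outer = [7, 4, 5]
`container = {'data': outer}` → container = {'data': [7, 4, 5]}
`container['data'].append(76)` → outer = [7, 4, 5, 76]; container = {'data': [7, 4, 5, 76]}
`print(outer)` → prints [7, 4, 5, 76]

Answer: [7, 4, 5, 76]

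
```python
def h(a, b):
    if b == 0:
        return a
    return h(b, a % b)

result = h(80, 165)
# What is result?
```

h(80, 165) -> h(165, 80) -> h(80, 5) -> h(5, 0) -> 5

Answer: 5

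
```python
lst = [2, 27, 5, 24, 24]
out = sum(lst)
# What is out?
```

Trace:
`lst = [2, 27, 5, 24, 24]` → lst = [2, 27, 5, 24, 24]
`out = sum(lst)` → out = 82
So out = 82

Answer: 82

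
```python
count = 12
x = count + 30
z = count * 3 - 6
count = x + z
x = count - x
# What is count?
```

Trace:
`count = 12` → count = 12
`x = count + 30` → x = 42
`z = count * 3 - 6` → z = 30
`count = x + z` → count = 72
`x = count - x` → x = 30
So count = 72

Answer: 72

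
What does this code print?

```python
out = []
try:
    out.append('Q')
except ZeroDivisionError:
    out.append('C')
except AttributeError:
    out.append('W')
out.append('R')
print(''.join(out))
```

Execution trace: 'Q' (try body, no exception) → 'R' (after the try/except). Output: QR

Answer: QR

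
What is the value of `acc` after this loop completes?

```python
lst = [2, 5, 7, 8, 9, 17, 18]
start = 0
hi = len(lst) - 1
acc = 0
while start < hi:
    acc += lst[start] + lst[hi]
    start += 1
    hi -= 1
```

Sum of pairs from ends
`acc` takes the values: 0 → 20 → 42 → 58

Answer: 58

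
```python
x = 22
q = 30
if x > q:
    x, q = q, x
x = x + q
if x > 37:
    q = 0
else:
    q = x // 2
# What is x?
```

Trace:
`x = 22` → x = 22
`q = 30` → q = 30
`if x > q: ...` → x > q is False → no variable changes
`x = x + q` → x = 52
`if x > 37: ...` → x > 37 is True → q = 0
So x = 52

Answer: 52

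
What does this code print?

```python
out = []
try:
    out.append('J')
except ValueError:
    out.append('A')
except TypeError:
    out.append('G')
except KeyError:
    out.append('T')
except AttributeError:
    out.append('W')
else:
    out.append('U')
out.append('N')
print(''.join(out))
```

Execution trace: 'J' (try body, no exception) → 'U' (else) → 'N' (after the try/except). Output: JUN

Answer: JUN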